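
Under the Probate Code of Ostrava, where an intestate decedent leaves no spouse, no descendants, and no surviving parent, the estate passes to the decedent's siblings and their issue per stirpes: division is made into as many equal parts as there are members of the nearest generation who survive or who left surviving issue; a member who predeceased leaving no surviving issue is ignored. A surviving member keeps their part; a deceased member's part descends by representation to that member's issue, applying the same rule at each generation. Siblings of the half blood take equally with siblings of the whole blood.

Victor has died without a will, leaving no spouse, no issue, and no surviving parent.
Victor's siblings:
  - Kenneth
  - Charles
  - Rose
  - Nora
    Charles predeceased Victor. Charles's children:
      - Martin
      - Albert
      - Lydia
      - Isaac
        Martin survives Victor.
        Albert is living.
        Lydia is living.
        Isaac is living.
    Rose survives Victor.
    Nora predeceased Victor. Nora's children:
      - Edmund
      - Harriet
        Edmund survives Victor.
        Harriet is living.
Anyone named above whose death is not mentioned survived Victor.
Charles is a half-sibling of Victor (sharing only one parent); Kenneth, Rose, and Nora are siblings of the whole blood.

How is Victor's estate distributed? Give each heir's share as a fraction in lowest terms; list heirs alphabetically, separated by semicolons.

No spouse, descendants, or parent survives, so the estate passes to Victor's siblings per stirpes.
Half-blood and whole-blood siblings take equally under the stated rule.
The estate is divided into 4 equal shares of 1/4 among Kenneth, Charles, Rose, Nora.
Kenneth is living and takes 1/4.
Charles predeceased; the 1/4 allotted to Charles's branch passes to Charles's issue by representation.
The 1/4 is divided into 4 equal shares of 1/16 among Martin, Albert, Lydia, Isaac.
Martin is living and takes 1/16.
Albert is living and takes 1/16.
Lydia is living and takes 1/16.
Isaac is living and takes 1/16.
Rose is living and takes 1/4.
Nora predeceased; the 1/4 allotted to Nora's branch passes to Nora's issue by representation.
The 1/4 is divided into 2 equal shares of 1/8 among Edmund, Harriet.
Edmund is living and takes 1/8.
Harriet is living and takes 1/8.

Albert 1/16; Edmund 1/8; Harriet 1/8; Isaac 1/16; Kenneth 1/4; Lydia 1/16; Martin 1/16; Rose 1/4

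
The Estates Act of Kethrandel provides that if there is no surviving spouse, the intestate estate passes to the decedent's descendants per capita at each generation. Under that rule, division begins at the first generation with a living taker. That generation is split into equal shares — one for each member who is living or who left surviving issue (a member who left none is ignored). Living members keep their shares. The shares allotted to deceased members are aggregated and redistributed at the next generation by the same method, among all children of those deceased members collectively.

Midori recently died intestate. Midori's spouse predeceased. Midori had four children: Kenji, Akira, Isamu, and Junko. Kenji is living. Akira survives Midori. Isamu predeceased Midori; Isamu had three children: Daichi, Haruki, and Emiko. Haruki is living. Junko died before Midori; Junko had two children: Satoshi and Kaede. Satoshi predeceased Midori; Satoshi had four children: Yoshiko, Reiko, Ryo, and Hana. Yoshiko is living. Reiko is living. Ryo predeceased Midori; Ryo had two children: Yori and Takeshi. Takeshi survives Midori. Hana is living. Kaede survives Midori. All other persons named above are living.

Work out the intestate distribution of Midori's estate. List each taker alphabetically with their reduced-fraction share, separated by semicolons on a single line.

There is no surviving spouse, so the entire estate passes to Midori's descendants per capita at each generation.
At generation 1 (Kenji, Akira, Isamu, Junko) there are 4 shares of (1)/4 = 1/4 each.
Living: Kenji and Akira — each takes 1/4.
Deceased: Isamu and Junko. Their combined 1/2 is pooled and carried to generation 2.
At generation 2 (Daichi, Haruki, Emiko, Satoshi, Kaede) there are 5 shares of (1/2)/5 = 1/10 each.
Living: Daichi, Haruki, Emiko, and Kaede — each takes 1/10.
Deceased: Satoshi. That 1/10 share is carried to generation 3.
At generation 3 (Yoshiko, Reiko, Ryo, Hana) there are 4 shares of (1/10)/4 = 1/40 each.
Living: Yoshiko, Reiko, and Hana — each takes 1/40.
Deceased: Ryo. That 1/40 share is carried to generation 4.
At generation 4 (Yori, Takeshi) there are 2 shares of (1/40)/2 = 1/80 each.
Living: Yori and Takeshi — each takes 1/80.

Akira 1/4; Daichi 1/10; Emiko 1/10; Hana 1/40; Haruki 1/10; Kaede 1/10; Kenji 1/4; Reiko 1/40; Takeshi 1/80; Yori 1/80; Yoshiko 1/40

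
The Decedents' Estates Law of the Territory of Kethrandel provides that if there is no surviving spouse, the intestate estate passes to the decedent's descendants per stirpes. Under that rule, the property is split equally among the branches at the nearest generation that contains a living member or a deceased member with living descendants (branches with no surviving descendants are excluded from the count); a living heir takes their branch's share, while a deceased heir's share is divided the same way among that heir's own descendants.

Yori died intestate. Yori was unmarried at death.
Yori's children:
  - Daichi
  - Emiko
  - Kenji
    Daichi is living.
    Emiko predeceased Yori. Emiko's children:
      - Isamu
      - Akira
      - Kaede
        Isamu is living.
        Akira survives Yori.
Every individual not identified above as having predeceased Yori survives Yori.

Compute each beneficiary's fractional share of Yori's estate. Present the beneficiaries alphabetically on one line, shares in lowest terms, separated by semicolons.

Akira 1/9; Daichi 1/3; Isamu 1/9; Kaede 1/9; Kenji 1/3

There is no surviving spouse, so the entire estate passes to Yori's descendants per stirpes.
The estate is divided into 3 equal shares of 1/3 among Daichi, Emiko, Kenji.
Daichi is living and takes 1/3.
Emiko predeceased; the 1/3 allotted to Emiko's branch passes to Emiko's issue by representation.
The 1/3 is divided into 3 equal shares of 1/9 among Isamu, Akira, Kaede.
Isamu is living and takes 1/9.
Akira is living and takes 1/9.
Kaede is living and takes 1/9.
Kenji is living and takes 1/3.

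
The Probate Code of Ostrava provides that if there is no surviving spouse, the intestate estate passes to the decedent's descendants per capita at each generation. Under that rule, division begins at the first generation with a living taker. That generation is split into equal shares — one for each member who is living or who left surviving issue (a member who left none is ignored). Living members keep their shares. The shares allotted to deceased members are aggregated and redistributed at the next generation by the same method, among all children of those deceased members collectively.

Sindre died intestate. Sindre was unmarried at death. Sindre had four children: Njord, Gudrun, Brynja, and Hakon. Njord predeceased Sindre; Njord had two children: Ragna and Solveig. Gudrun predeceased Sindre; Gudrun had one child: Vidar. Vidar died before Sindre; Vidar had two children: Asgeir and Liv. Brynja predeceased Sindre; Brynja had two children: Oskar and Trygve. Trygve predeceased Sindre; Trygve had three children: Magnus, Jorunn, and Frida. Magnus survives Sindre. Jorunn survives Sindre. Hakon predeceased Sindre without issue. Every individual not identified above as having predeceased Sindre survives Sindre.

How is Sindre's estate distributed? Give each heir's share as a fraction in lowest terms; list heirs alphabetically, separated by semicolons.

Asgeir 2/25; Frida 2/25; Jorunn 2/25; Liv 2/25; Magnus 2/25; Oskar 1/5; Ragna 1/5; Solveig 1/5

There is no surviving spouse, so the entire estate passes to Sindre's descendants per capita at each generation.
No one at generation 1 (Njord, Gudrun, Brynja) is living; moving to the next generation.
At generation 2 (Ragna, Solveig, Vidar, Oskar, Trygve) there are 5 shares of (1)/5 = 1/5 each.
Living: Ragna, Solveig, and Oskar — each takes 1/5.
Deceased: Vidar and Trygve. Their combined 2/5 is pooled and carried to generation 3.
At generation 3 (Asgeir, Liv, Magnus, Jorunn, Frida) there are 5 shares of (2/5)/5 = 2/25 each.
Living: Asgeir, Liv, Magnus, Jorunn, and Frida — each takes 2/25.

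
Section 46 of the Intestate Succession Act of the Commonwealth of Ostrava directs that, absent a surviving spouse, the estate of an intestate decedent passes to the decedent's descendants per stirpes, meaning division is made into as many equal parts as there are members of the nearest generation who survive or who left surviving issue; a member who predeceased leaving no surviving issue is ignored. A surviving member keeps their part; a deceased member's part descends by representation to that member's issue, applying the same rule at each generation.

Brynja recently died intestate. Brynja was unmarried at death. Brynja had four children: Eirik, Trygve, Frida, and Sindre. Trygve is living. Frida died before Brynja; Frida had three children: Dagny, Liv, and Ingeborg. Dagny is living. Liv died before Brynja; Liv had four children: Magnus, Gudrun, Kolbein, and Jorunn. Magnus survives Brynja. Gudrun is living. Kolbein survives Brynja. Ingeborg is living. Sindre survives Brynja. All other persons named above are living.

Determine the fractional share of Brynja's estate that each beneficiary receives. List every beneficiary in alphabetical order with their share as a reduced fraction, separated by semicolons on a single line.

Dagny 1/12; Eirik 1/4; Gudrun 1/48; Ingeborg 1/12; Jorunn 1/48; Kolbein 1/48; Magnus 1/48; Sindre 1/4; Trygve 1/4

There is no surviving spouse, so the entire estate passes to Brynja's descendants per stirpes.
The estate is divided into 4 equal shares of 1/4 among Eirik, Trygve, Frida, Sindre.
Eirik is living and takes 1/4.
Trygve is living and takes 1/4.
Frida predeceased; the 1/4 allotted to Frida's branch passes to Frida's issue by representation.
The 1/4 is divided into 3 equal shares of 1/12 among Dagny, Liv, Ingeborg.
Dagny is living and takes 1/12.
Liv predeceased; the 1/12 allotted to Liv's branch passes to Liv's issue by representation.
The 1/12 is divided into 4 equal shares of 1/48 among Magnus, Gudrun, Kolbein, Jorunn.
Magnus is living and takes 1/48.
Gudrun is living and takes 1/48.
Kolbein is living and takes 1/48.
Jorunn is living and takes 1/48.
Ingeborg is living and takes 1/12.
Sindre is living and takes 1/4.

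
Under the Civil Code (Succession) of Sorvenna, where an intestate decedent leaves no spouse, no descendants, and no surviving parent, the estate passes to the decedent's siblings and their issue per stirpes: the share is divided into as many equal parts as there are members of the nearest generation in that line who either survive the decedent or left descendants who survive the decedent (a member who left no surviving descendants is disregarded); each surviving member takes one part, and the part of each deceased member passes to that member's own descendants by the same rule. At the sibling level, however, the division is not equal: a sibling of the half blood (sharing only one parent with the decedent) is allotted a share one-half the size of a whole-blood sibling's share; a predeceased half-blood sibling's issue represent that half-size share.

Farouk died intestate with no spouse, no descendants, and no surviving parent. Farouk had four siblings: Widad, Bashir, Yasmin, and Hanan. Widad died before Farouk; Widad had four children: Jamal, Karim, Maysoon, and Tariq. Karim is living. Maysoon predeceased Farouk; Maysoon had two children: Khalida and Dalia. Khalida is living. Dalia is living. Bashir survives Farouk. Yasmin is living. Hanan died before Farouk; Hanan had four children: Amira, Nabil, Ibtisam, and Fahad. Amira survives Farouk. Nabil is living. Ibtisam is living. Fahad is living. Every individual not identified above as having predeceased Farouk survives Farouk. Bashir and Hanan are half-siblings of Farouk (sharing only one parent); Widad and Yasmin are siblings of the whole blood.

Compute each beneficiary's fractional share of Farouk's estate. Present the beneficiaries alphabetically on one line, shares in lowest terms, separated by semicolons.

No spouse, descendants, or parent survives, so the estate passes to Farouk's siblings per stirpes.
Half-blood siblings count for one-half the weight of whole-blood siblings at the initial division.
Dividing 1 in proportion to weights (total weight 3): Widad (weight 1) → 1/3; Bashir (weight 1/2) → 1/6; Yasmin (weight 1) → 1/3; Hanan (weight 1/2) → 1/6.
Widad predeceased; the 1/3 allotted to Widad's branch passes to Widad's issue by representation.
The 1/3 is divided into 4 equal shares of 1/12 among Jamal, Karim, Maysoon, Tariq.
Jamal is living and takes 1/12.
Karim is living and takes 1/12.
Maysoon predeceased; the 1/12 allotted to Maysoon's branch passes to Maysoon's issue by representation.
The 1/12 is divided into 2 equal shares of 1/24 among Khalida, Dalia.
Khalida is living and takes 1/24.
Dalia is living and takes 1/24.
Tariq is living and takes 1/12.
Bashir is living and takes 1/6.
Yasmin is living and takes 1/3.
Hanan predeceased; the 1/6 allotted to Hanan's branch passes to Hanan's issue by representation.
The 1/6 is divided into 4 equal shares of 1/24 among Amira, Nabil, Ibtisam, Fahad.
Amira is living and takes 1/24.
Nabil is living and takes 1/24.
Ibtisam is living and takes 1/24.
Fahad is living and takes 1/24.

Amira 1/24; Bashir 1/6; Dalia 1/24; Fahad 1/24; Ibtisam 1/24; Jamal 1/12; Karim 1/12; Khalida 1/24; Nabil 1/24; Tariq 1/12; Yasmin 1/3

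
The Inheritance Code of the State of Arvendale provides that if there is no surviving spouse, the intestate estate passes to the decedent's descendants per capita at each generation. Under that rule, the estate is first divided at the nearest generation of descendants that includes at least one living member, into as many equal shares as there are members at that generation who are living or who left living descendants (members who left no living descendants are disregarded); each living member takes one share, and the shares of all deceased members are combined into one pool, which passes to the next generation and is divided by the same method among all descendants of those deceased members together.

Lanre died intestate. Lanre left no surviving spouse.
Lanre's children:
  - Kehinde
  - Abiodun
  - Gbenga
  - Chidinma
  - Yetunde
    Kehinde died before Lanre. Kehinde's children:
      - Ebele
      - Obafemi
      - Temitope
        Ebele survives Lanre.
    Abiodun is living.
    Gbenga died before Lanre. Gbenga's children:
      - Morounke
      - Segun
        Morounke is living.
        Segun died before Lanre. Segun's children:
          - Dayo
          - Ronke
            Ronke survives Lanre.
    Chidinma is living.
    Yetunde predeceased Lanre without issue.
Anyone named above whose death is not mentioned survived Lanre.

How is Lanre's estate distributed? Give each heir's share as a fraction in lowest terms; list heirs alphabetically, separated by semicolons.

Abiodun 1/4; Chidinma 1/4; Dayo 1/20; Ebele 1/10; Morounke 1/10; Obafemi 1/10; Ronke 1/20; Temitope 1/10

There is no surviving spouse, so the entire estate passes to Lanre's descendants per capita at each generation.
At generation 1 (Kehinde, Abiodun, Gbenga, Chidinma) there are 4 shares of (1)/4 = 1/4 each.
Living: Abiodun and Chidinma — each takes 1/4.
Deceased: Kehinde and Gbenga. Their combined 1/2 is pooled and carried to generation 2.
At generation 2 (Ebele, Obafemi, Temitope, Morounke, Segun) there are 5 shares of (1/2)/5 = 1/10 each.
Living: Ebele, Obafemi, Temitope, and Morounke — each takes 1/10.
Deceased: Segun. That 1/10 share is carried to generation 3.
At generation 3 (Dayo, Ronke) there are 2 shares of (1/10)/2 = 1/20 each.
Living: Dayo and Ronke — each takes 1/20.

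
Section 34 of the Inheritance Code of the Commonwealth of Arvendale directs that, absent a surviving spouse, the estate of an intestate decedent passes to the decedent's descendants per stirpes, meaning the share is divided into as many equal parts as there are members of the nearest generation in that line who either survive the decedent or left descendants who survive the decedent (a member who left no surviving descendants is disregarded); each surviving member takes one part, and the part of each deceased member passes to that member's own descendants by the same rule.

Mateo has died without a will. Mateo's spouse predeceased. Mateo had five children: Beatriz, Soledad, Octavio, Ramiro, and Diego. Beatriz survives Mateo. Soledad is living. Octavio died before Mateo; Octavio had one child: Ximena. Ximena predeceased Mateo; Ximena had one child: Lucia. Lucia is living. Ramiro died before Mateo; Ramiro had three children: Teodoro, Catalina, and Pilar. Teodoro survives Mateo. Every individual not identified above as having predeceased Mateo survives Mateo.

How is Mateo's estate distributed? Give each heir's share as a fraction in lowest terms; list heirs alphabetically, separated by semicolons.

There is no surviving spouse, so the entire estate passes to Mateo's descendants per stirpes.
The estate is divided into 5 equal shares of 1/5 among Beatriz, Soledad, Octavio, Ramiro, Diego.
Beatriz is living and takes 1/5.
Soledad is living and takes 1/5.
Octavio predeceased; the 1/5 allotted to Octavio's branch passes to Octavio's issue by representation.
Ximena's line is the sole branch at this level, so the full 1/5 passes to Ximena's issue by representation.
Lucia is the sole taker at this level and receives the full 1/5.
Ramiro predeceased; the 1/5 allotted to Ramiro's branch passes to Ramiro's issue by representation.
The 1/5 is divided into 3 equal shares of 1/15 among Teodoro, Catalina, Pilar.
Teodoro is living and takes 1/15.
Catalina is living and takes 1/15.
Pilar is living and takes 1/15.
Diego is living and takes 1/5.

Beatriz 1/5; Catalina 1/15; Diego 1/5; Lucia 1/5; Pilar 1/15; Soledad 1/5; Teodoro 1/15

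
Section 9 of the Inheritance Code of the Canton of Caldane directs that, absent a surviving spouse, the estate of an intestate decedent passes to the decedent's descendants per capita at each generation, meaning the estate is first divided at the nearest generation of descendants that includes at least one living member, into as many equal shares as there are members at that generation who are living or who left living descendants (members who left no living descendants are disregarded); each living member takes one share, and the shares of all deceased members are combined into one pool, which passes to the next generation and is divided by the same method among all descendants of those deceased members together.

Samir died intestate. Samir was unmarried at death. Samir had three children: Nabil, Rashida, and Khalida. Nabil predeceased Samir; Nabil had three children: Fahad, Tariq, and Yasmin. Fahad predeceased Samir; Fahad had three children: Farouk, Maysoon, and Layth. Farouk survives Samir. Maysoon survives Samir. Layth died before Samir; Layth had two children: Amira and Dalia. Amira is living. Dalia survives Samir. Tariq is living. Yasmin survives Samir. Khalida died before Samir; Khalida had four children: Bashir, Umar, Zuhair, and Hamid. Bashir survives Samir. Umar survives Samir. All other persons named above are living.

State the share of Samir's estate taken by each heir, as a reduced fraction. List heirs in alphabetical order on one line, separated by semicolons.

Amira 1/63; Bashir 2/21; Dalia 1/63; Farouk 2/63; Hamid 2/21; Maysoon 2/63; Rashida 1/3; Tariq 2/21; Umar 2/21; Yasmin 2/21; Zuhair 2/21

There is no surviving spouse, so the entire estate passes to Samir's descendants per capita at each generation.
At generation 1 (Nabil, Rashida, Khalida) there are 3 shares of (1)/3 = 1/3 each.
Living: Rashida — each takes 1/3.
Deceased: Nabil and Khalida. Their combined 2/3 is pooled and carried to generation 2.
At generation 2 (Fahad, Tariq, Yasmin, Bashir, Umar, Zuhair, Hamid) there are 7 shares of (2/3)/7 = 2/21 each.
Living: Tariq, Yasmin, Bashir, Umar, Zuhair, and Hamid — each takes 2/21.
Deceased: Fahad. That 2/21 share is carried to generation 3.
At generation 3 (Farouk, Maysoon, Layth) there are 3 shares of (2/21)/3 = 2/63 each.
Living: Farouk and Maysoon — each takes 2/63.
Deceased: Layth. That 2/63 share is carried to generation 4.
At generation 4 (Amira, Dalia) there are 2 shares of (2/63)/2 = 1/63 each.
Living: Amira and Dalia — each takes 1/63.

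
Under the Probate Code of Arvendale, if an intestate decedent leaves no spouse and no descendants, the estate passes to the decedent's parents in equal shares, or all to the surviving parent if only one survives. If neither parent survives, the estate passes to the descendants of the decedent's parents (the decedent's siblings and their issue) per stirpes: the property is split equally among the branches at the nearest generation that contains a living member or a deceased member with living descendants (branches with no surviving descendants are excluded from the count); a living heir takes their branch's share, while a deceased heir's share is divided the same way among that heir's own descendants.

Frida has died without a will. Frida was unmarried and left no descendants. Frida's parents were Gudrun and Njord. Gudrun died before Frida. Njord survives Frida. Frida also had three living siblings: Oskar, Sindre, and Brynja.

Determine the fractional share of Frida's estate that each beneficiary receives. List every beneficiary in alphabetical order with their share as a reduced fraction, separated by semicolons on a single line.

Njord 1

Only one parent, Njord, survives, so Njord takes the entire estate. The siblings take nothing because a surviving parent has priority.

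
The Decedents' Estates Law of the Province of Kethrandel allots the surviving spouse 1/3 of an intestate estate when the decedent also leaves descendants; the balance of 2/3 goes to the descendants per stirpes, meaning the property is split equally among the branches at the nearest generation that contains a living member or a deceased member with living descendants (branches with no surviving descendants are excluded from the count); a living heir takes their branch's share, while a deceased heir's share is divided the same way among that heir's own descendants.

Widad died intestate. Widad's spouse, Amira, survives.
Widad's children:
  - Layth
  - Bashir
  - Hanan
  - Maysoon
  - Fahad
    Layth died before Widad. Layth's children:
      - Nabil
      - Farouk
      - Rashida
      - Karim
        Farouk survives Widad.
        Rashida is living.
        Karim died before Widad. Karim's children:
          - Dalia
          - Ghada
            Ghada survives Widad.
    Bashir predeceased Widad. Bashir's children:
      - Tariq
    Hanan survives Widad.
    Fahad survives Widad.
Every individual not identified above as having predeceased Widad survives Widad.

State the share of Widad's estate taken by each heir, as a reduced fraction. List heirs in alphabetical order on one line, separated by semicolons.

Amira, as surviving spouse, takes 1/3.
The remaining 2/3 passes to Widad's descendants per stirpes.
The 2/3 is divided into 5 equal shares of 2/15 among Layth, Bashir, Hanan, Maysoon, Fahad.
Layth predeceased; the 2/15 allotted to Layth's branch passes to Layth's issue by representation.
The 2/15 is divided into 4 equal shares of 1/30 among Nabil, Farouk, Rashida, Karim.
Nabil is living and takes 1/30.
Farouk is living and takes 1/30.
Rashida is living and takes 1/30.
Karim predeceased; the 1/30 allotted to Karim's branch passes to Karim's issue by representation.
The 1/30 is divided into 2 equal shares of 1/60 among Dalia, Ghada.
Dalia is living and takes 1/60.
Ghada is living and takes 1/60.
Bashir predeceased; the 2/15 allotted to Bashir's branch passes to Bashir's issue by representation.
Tariq is the sole taker at this level and receives the full 2/15.
Hanan is living and takes 2/15.
Maysoon is living and takes 2/15.
Fahad is living and takes 2/15.

Amira 1/3; Dalia 1/60; Fahad 2/15; Farouk 1/30; Ghada 1/60; Hanan 2/15; Maysoon 2/15; Nabil 1/30; Rashida 1/30; Tariq 2/15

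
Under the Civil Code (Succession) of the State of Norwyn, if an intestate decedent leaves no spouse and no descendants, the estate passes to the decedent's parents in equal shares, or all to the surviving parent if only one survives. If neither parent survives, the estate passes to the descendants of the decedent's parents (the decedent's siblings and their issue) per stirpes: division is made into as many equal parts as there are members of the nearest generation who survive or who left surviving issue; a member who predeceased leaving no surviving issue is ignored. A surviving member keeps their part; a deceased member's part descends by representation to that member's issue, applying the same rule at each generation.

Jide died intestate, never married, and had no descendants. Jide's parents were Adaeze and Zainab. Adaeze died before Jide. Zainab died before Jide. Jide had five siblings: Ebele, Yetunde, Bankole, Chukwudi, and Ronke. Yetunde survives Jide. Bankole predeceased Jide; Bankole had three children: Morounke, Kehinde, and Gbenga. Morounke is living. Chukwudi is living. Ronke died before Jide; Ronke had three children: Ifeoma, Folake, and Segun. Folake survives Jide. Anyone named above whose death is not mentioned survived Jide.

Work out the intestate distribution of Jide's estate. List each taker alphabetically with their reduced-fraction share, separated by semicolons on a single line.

Neither parent survives and there are no descendants, so the estate passes to Jide's siblings and their issue per stirpes.
The estate is divided into 5 equal shares of 1/5 among Ebele, Yetunde, Bankole, Chukwudi, Ronke.
Ebele is living and takes 1/5.
Yetunde is living and takes 1/5.
Bankole predeceased; the 1/5 allotted to Bankole's branch passes to Bankole's issue by representation.
The 1/5 is divided into 3 equal shares of 1/15 among Morounke, Kehinde, Gbenga.
Morounke is living and takes 1/15.
Kehinde is living and takes 1/15.
Gbenga is living and takes 1/15.
Chukwudi is living and takes 1/5.
Ronke predeceased; the 1/5 allotted to Ronke's branch passes to Ronke's issue by representation.
The 1/5 is divided into 3 equal shares of 1/15 among Ifeoma, Folake, Segun.
Ifeoma is living and takes 1/15.
Folake is living and takes 1/15.
Segun is living and takes 1/15.

Chukwudi 1/5; Ebele 1/5; Folake 1/15; Gbenga 1/15; Ifeoma 1/15; Kehinde 1/15; Morounke 1/15; Segun 1/15; Yetunde 1/5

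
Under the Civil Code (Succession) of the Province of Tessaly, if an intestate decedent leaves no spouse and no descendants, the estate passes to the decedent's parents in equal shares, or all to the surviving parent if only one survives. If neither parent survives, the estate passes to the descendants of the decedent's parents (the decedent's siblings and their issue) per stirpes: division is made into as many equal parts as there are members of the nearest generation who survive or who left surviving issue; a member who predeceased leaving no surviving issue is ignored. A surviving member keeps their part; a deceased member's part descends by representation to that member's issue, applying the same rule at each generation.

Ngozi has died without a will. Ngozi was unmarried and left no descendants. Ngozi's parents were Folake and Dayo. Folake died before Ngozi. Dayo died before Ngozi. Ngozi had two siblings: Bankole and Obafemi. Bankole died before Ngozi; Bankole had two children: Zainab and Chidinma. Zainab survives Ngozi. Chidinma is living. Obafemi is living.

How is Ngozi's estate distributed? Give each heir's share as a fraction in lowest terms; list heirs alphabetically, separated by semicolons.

Neither parent survives and there are no descendants, so the estate passes to Ngozi's siblings and their issue per stirpes.
The estate is divided into 2 equal shares of 1/2 among Bankole, Obafemi.
Bankole predeceased; the 1/2 allotted to Bankole's branch passes to Bankole's issue by representation.
The 1/2 is divided into 2 equal shares of 1/4 among Zainab, Chidinma.
Zainab is living and takes 1/4.
Chidinma is living and takes 1/4.
Obafemi is living and takes 1/2.

Chidinma 1/4; Obafemi 1/2; Zainab 1/4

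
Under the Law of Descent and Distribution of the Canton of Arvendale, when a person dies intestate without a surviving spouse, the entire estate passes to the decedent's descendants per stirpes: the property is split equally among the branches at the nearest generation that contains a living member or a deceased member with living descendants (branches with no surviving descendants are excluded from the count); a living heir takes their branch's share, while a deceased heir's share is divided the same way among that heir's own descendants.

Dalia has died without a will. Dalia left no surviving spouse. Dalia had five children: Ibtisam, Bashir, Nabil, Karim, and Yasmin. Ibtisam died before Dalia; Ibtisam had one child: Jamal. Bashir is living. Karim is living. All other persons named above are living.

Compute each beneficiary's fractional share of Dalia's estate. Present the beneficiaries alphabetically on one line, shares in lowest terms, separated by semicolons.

There is no surviving spouse, so the entire estate passes to Dalia's descendants per stirpes.
The estate is divided into 5 equal shares of 1/5 among Ibtisam, Bashir, Nabil, Karim, Yasmin.
Ibtisam predeceased; the 1/5 allotted to Ibtisam's branch passes to Ibtisam's issue by representation.
Jamal is the sole taker at this level and receives the full 1/5.
Bashir is living and takes 1/5.
Nabil is living and takes 1/5.
Karim is living and takes 1/5.
Yasmin is living and takes 1/5.

Bashir 1/5; Jamal 1/5; Karim 1/5; Nabil 1/5; Yasmin 1/5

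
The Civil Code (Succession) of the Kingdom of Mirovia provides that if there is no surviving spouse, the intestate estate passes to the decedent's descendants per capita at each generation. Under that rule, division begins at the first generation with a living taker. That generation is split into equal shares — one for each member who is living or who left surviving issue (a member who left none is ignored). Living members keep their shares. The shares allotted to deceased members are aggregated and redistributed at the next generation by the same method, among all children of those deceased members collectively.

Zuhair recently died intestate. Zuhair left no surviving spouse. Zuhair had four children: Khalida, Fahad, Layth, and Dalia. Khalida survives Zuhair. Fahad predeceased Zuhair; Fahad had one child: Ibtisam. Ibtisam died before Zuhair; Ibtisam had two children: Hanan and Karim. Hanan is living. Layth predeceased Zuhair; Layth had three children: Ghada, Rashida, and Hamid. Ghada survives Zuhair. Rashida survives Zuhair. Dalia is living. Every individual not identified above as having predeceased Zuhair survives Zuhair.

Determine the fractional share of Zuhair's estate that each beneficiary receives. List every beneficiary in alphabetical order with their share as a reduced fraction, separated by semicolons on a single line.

There is no surviving spouse, so the entire estate passes to Zuhair's descendants per capita at each generation.
At generation 1 (Khalida, Fahad, Layth, Dalia) there are 4 shares of (1)/4 = 1/4 each.
Living: Khalida and Dalia — each takes 1/4.
Deceased: Fahad and Layth. Their combined 1/2 is pooled and carried to generation 2.
At generation 2 (Ibtisam, Ghada, Rashida, Hamid) there are 4 shares of (1/2)/4 = 1/8 each.
Living: Ghada, Rashida, and Hamid — each takes 1/8.
Deceased: Ibtisam. That 1/8 share is carried to generation 3.
At generation 3 (Hanan, Karim) there are 2 shares of (1/8)/2 = 1/16 each.
Living: Hanan and Karim — each takes 1/16.

Dalia 1/4; Ghada 1/8; Hamid 1/8; Hanan 1/16; Karim 1/16; Khalida 1/4; Rashida 1/8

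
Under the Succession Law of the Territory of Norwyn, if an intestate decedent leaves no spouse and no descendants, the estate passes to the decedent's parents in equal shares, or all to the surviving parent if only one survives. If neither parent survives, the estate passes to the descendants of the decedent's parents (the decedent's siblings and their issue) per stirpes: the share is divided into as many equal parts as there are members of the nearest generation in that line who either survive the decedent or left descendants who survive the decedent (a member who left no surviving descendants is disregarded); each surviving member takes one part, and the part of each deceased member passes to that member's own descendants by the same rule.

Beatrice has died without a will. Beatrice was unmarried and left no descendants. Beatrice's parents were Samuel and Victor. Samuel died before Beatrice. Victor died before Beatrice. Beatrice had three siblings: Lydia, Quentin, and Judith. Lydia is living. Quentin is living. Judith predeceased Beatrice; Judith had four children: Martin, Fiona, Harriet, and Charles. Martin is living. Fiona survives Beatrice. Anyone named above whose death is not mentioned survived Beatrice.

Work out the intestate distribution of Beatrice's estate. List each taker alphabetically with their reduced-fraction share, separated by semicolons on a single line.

Neither parent survives and there are no descendants, so the estate passes to Beatrice's siblings and their issue per stirpes.
The estate is divided into 3 equal shares of 1/3 among Lydia, Quentin, Judith.
Lydia is living and takes 1/3.
Quentin is living and takes 1/3.
Judith predeceased; the 1/3 allotted to Judith's branch passes to Judith's issue by representation.
The 1/3 is divided into 4 equal shares of 1/12 among Martin, Fiona, Harriet, Charles.
Martin is living and takes 1/12.
Fiona is living and takes 1/12.
Harriet is living and takes 1/12.
Charles is living and takes 1/12.

Charles 1/12; Fiona 1/12; Harriet 1/12; Lydia 1/3; Martin 1/12; Quentin 1/3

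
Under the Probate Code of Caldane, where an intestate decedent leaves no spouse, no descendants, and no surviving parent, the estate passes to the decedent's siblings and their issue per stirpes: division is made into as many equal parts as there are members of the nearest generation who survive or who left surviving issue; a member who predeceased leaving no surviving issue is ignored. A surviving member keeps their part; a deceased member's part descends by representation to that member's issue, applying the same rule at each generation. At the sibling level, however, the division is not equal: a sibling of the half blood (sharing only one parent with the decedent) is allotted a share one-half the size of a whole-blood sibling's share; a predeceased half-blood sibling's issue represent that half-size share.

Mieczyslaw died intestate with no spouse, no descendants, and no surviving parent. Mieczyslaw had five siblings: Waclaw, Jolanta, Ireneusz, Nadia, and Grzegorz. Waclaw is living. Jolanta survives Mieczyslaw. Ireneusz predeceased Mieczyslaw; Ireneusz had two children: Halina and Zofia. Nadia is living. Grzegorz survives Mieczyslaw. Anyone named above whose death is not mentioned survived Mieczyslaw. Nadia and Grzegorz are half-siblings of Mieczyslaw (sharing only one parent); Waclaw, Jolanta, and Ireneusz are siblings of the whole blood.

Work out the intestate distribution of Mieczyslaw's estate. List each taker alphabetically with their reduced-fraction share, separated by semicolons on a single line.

No spouse, descendants, or parent survives, so the estate passes to Mieczyslaw's siblings per stirpes.
Half-blood siblings count for one-half the weight of whole-blood siblings at the initial division.
Dividing 1 in proportion to weights (total weight 4): Waclaw (weight 1) → 1/4; Jolanta (weight 1) → 1/4; Ireneusz (weight 1) → 1/4; Nadia (weight 1/2) → 1/8; Grzegorz (weight 1/2) → 1/8.
Waclaw is living and takes 1/4.
Jolanta is living and takes 1/4.
Ireneusz predeceased; the 1/4 allotted to Ireneusz's branch passes to Ireneusz's issue by representation.
The 1/4 is divided into 2 equal shares of 1/8 among Halina, Zofia.
Halina is living and takes 1/8.
Zofia is living and takes 1/8.
Nadia is living and takes 1/8.
Grzegorz is living and takes 1/8.

Grzegorz 1/8; Halina 1/8; Jolanta 1/4; Nadia 1/8; Waclaw 1/4; Zofia 1/8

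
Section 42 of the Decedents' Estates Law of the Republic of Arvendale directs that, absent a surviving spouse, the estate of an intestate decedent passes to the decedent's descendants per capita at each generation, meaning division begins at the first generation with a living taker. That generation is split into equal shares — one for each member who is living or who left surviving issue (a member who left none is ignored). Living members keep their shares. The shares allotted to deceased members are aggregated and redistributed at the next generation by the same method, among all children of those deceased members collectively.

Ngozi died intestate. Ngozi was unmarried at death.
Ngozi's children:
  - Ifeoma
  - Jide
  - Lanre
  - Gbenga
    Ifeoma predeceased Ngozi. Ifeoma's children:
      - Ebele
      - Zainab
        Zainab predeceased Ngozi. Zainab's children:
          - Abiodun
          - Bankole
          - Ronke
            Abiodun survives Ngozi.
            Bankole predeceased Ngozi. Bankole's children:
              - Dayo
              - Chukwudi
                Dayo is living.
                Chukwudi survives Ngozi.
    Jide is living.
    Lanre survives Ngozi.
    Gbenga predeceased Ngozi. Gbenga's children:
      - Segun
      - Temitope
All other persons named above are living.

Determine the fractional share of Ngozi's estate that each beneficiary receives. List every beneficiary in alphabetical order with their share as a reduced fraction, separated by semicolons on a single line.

Abiodun 1/24; Chukwudi 1/48; Dayo 1/48; Ebele 1/8; Jide 1/4; Lanre 1/4; Ronke 1/24; Segun 1/8; Temitope 1/8

There is no surviving spouse, so the entire estate passes to Ngozi's descendants per capita at each generation.
At generation 1 (Ifeoma, Jide, Lanre, Gbenga) there are 4 shares of (1)/4 = 1/4 each.
Living: Jide and Lanre — each takes 1/4.
Deceased: Ifeoma and Gbenga. Their combined 1/2 is pooled and carried to generation 2.
At generation 2 (Ebele, Zainab, Segun, Temitope) there are 4 shares of (1/2)/4 = 1/8 each.
Living: Ebele, Segun, and Temitope — each takes 1/8.
Deceased: Zainab. That 1/8 share is carried to generation 3.
At generation 3 (Abiodun, Bankole, Ronke) there are 3 shares of (1/8)/3 = 1/24 each.
Living: Abiodun and Ronke — each takes 1/24.
Deceased: Bankole. That 1/24 share is carried to generation 4.
At generation 4 (Dayo, Chukwudi) there are 2 shares of (1/24)/2 = 1/48 each.
Living: Dayo and Chukwudi — each takes 1/48.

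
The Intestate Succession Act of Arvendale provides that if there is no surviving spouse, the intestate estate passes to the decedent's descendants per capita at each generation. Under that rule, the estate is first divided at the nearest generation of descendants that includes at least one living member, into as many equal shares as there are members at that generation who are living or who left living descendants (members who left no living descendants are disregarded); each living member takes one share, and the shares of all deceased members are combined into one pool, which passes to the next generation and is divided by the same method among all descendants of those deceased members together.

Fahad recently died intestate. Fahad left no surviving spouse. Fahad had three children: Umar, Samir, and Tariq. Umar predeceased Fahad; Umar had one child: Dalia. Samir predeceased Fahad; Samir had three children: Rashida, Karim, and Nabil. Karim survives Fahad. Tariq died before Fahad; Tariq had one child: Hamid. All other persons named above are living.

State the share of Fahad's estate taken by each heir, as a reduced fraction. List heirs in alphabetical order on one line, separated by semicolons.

Dalia 1/5; Hamid 1/5; Karim 1/5; Nabil 1/5; Rashida 1/5

There is no surviving spouse, so the entire estate passes to Fahad's descendants per capita at each generation.
No one at generation 1 (Umar, Samir, Tariq) is living; moving to the next generation.
At generation 2 (Dalia, Rashida, Karim, Nabil, Hamid) there are 5 shares of (1)/5 = 1/5 each.
Living: Dalia, Rashida, Karim, Nabil, and Hamid — each takes 1/5.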